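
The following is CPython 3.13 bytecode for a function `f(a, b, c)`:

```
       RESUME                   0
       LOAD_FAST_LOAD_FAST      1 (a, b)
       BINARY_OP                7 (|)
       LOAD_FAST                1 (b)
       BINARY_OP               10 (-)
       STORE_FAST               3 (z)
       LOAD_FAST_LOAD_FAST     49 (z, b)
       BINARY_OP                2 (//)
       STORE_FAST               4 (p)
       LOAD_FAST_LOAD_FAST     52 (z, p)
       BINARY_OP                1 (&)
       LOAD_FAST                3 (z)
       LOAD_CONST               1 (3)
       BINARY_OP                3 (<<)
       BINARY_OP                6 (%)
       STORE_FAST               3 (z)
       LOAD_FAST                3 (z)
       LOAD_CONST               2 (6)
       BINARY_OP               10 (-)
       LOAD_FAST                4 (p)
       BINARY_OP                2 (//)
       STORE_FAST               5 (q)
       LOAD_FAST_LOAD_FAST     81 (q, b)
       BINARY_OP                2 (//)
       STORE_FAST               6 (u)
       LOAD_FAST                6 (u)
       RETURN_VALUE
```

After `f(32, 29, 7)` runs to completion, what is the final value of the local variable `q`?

LOAD_FAST_LOAD_FAST a,b → push 32,29. Stack: [32, 29]
BINARY_OP | → 32 | 29 = 61. Stack: [61]
LOAD_FAST b → push 29. Stack: [61, 29]
BINARY_OP - → 61 - 29 = 32. Stack: [32]
STORE_FAST z → z=32. Stack: []
LOAD_FAST_LOAD_FAST z,b → push 32,29. Stack: [32, 29]
BINARY_OP // → 32 // 29 = 1. Stack: [1]
STORE_FAST p → p=1. Stack: []
LOAD_FAST_LOAD_FAST z,p → push 32,1. Stack: [32, 1]
BINARY_OP & → 32 & 1 = 0. Stack: [0]
LOAD_FAST z → push 32. Stack: [0, 32]
LOAD_CONST → push 3. Stack: [0, 32, 3]
BINARY_OP << → 32 << 3 = 256. Stack: [0, 256]
BINARY_OP % → 0 % 256 = 0. Stack: [0]
STORE_FAST z → z=0. Stack: []
LOAD_FAST z → push 0. Stack: [0]
LOAD_CONST → push 6. Stack: [0, 6]
BINARY_OP - → 0 - 6 = -6. Stack: [-6]
LOAD_FAST p → push 1. Stack: [-6, 1]
BINARY_OP // → -6 // 1 = -6. Stack: [-6]
STORE_FAST q → q=-6. Stack: []
LOAD_FAST_LOAD_FAST q,b → push -6,29. Stack: [-6, 29]
BINARY_OP // → -6 // 29 = -1. Stack: [-1]
STORE_FAST u → u=-1. Stack: []
LOAD_FAST u → push -1. Stack: [-1]
RETURN_VALUE → return -1.

-6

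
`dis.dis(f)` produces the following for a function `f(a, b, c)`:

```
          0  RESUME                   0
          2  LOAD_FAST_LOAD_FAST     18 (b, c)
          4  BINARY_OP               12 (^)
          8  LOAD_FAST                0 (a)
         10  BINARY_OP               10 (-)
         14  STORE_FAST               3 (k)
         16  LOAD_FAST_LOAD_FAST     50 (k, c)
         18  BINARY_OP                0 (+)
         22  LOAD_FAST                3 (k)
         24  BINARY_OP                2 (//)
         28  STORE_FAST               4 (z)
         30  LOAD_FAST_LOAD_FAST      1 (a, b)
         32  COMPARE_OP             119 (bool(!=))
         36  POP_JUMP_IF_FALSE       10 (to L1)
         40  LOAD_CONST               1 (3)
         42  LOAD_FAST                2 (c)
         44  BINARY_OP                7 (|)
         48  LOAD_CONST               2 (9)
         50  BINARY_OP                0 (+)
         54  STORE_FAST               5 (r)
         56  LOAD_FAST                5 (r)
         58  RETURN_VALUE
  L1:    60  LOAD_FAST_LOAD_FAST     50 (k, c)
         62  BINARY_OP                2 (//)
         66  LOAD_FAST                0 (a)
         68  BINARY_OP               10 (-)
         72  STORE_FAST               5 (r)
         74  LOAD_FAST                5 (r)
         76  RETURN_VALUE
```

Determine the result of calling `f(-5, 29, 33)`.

LOAD_FAST_LOAD_FAST b,c → push 29,33. Stack: [29, 33]
BINARY_OP ^ → 29 ^ 33 = 60. Stack: [60]
LOAD_FAST a → push -5. Stack: [60, -5]
BINARY_OP - → 60 - -5 = 65. Stack: [65]
STORE_FAST k → k=65. Stack: []
LOAD_FAST_LOAD_FAST k,c → push 65,33. Stack: [65, 33]
BINARY_OP + → 65 + 33 = 98. Stack: [98]
LOAD_FAST k → push 65. Stack: [98, 65]
BINARY_OP // → 98 // 65 = 1. Stack: [1]
STORE_FAST z → z=1. Stack: []
LOAD_FAST_LOAD_FAST a,b → push -5,29. Stack: [-5, 29]
COMPARE_OP bool(!=) → -5 vs 29 = True. Stack: [True]
POP_JUMP_IF_FALSE → pop True; no jump. Stack: []
LOAD_CONST → push 3. Stack: [3]
LOAD_FAST c → push 33. Stack: [3, 33]
BINARY_OP | → 3 | 33 = 35. Stack: [35]
LOAD_CONST → push 9. Stack: [35, 9]
BINARY_OP + → 35 + 9 = 44. Stack: [44]
STORE_FAST r → r=44. Stack: []
LOAD_FAST r → push 44. Stack: [44]
RETURN_VALUE → return 44.

44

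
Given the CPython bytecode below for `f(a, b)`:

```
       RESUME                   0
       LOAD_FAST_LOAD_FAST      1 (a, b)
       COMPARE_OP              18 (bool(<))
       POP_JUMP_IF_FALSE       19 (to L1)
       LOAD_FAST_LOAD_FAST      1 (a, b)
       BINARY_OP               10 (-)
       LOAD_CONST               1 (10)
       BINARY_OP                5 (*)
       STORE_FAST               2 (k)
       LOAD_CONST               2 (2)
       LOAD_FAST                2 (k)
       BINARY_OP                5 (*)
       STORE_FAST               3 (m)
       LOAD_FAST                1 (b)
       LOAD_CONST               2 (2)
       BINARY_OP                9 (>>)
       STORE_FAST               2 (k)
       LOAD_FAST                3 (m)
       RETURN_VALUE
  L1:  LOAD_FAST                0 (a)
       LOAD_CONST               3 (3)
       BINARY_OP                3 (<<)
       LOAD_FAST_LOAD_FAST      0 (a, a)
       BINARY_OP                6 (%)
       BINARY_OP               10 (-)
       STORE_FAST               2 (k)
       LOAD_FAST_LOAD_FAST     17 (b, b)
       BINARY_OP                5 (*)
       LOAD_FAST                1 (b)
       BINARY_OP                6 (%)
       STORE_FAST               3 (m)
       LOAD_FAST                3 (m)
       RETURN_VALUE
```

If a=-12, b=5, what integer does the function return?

-340

LOAD_FAST_LOAD_FAST a,b → push -12,5. Stack: [-12, 5]
COMPARE_OP bool(<) → -12 vs 5 = True. Stack: [True]
POP_JUMP_IF_FALSE → pop True; no jump. Stack: []
LOAD_FAST_LOAD_FAST a,b → push -12,5. Stack: [-12, 5]
BINARY_OP - → -12 - 5 = -17. Stack: [-17]
LOAD_CONST → push 10. Stack: [-17, 10]
BINARY_OP * → -17 * 10 = -170. Stack: [-170]
STORE_FAST k → k=-170. Stack: []
LOAD_CONST → push 2. Stack: [2]
LOAD_FAST k → push -170. Stack: [2, -170]
BINARY_OP * → 2 * -170 = -340. Stack: [-340]
STORE_FAST m → m=-340. Stack: []
LOAD_FAST b → push 5. Stack: [5]
LOAD_CONST → push 2. Stack: [5, 2]
BINARY_OP >> → 5 >> 2 = 1. Stack: [1]
STORE_FAST k → k=1. Stack: []
LOAD_FAST m → push -340. Stack: [-340]
RETURN_VALUE → return -340.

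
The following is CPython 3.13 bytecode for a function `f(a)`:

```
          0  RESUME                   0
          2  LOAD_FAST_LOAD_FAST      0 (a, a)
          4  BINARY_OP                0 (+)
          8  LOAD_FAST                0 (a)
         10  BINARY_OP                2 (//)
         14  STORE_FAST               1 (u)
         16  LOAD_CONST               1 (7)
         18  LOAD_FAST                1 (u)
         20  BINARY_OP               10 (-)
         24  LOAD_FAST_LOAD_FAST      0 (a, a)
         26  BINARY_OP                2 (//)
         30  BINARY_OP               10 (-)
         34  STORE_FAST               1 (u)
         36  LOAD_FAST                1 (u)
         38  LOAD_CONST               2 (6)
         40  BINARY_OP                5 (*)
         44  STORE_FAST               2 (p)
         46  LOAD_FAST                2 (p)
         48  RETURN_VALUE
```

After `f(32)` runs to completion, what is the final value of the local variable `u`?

LOAD_FAST_LOAD_FAST a,a → push 32,32. Stack: [32, 32]
BINARY_OP + → 32 + 32 = 64. Stack: [64]
LOAD_FAST a → push 32. Stack: [64, 32]
BINARY_OP // → 64 // 32 = 2. Stack: [2]
STORE_FAST u → u=2. Stack: []
LOAD_CONST → push 7. Stack: [7]
LOAD_FAST u → push 2. Stack: [7, 2]
BINARY_OP - → 7 - 2 = 5. Stack: [5]
LOAD_FAST_LOAD_FAST a,a → push 32,32. Stack: [5, 32, 32]
BINARY_OP // → 32 // 32 = 1. Stack: [5, 1]
BINARY_OP - → 5 - 1 = 4. Stack: [4]
STORE_FAST u → u=4. Stack: []
LOAD_FAST u → push 4. Stack: [4]
LOAD_CONST → push 6. Stack: [4, 6]
BINARY_OP * → 4 * 6 = 24. Stack: [24]
STORE_FAST p → p=24. Stack: []
LOAD_FAST p → push 24. Stack: [24]
RETURN_VALUE → return 24.

4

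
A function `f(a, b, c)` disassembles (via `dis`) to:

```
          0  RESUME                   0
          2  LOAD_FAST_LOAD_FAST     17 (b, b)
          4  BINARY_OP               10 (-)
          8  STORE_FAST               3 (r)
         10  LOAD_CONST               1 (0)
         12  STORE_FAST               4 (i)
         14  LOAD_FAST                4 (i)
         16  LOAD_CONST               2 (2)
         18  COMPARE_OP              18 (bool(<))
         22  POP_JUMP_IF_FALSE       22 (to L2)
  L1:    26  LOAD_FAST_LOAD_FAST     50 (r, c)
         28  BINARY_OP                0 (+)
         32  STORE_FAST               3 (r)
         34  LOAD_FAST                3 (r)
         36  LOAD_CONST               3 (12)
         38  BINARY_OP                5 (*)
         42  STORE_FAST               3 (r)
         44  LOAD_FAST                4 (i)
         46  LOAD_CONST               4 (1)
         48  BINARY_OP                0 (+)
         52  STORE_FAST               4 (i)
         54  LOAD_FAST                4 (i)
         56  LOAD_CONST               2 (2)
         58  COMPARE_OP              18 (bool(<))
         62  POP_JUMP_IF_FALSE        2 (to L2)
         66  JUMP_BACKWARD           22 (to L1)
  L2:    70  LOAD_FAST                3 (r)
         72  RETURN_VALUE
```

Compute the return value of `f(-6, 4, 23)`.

LOAD_FAST_LOAD_FAST b,b → push 4,4. Stack: [4, 4]
BINARY_OP - → 4 - 4 = 0. Stack: [0]
STORE_FAST r → r=0. Stack: []
LOAD_CONST → push 0. Stack: [0]
STORE_FAST i → i=0. Stack: []
LOAD_FAST i → push 0. Stack: [0]
LOAD_CONST → push 2. Stack: [0, 2]
COMPARE_OP bool(<) → 0 vs 2 = True. Stack: [True]
POP_JUMP_IF_FALSE → pop True; no jump. Stack: []
LOAD_FAST_LOAD_FAST r,c → push 0,23. Stack: [0, 23]
BINARY_OP + → 0 + 23 = 23. Stack: [23]
STORE_FAST r → r=23. Stack: []
LOAD_FAST r → push 23. Stack: [23]
LOAD_CONST → push 12. Stack: [23, 12]
BINARY_OP * → 23 * 12 = 276. Stack: [276]
STORE_FAST r → r=276. Stack: []
LOAD_FAST i → push 0. Stack: [0]
LOAD_CONST → push 1. Stack: [0, 1]
BINARY_OP + → 0 + 1 = 1. Stack: [1]
STORE_FAST i → i=1. Stack: []
LOAD_FAST i → push 1. Stack: [1]
LOAD_CONST → push 2. Stack: [1, 2]
COMPARE_OP bool(<) → 1 vs 2 = True. Stack: [True]
POP_JUMP_IF_FALSE → pop True; no jump. Stack: []
LOAD_FAST_LOAD_FAST r,c → push 276,23. Stack: [276, 23]
BINARY_OP + → 276 + 23 = 299. Stack: [299]
STORE_FAST r → r=299. Stack: []
LOAD_FAST r → push 299. Stack: [299]
LOAD_CONST → push 12. Stack: [299, 12]
BINARY_OP * → 299 * 12 = 3588. Stack: [3588]
STORE_FAST r → r=3588. Stack: []
LOAD_FAST i → push 1. Stack: [1]
LOAD_CONST → push 1. Stack: [1, 1]
BINARY_OP + → 1 + 1 = 2. Stack: [2]
STORE_FAST i → i=2. Stack: []
LOAD_FAST i → push 2. Stack: [2]
LOAD_CONST → push 2. Stack: [2, 2]
COMPARE_OP bool(<) → 2 vs 2 = False. Stack: [False]
POP_JUMP_IF_FALSE → pop False; jump. Stack: []
LOAD_FAST r → push 3588. Stack: [3588]
RETURN_VALUE → return 3588.

3588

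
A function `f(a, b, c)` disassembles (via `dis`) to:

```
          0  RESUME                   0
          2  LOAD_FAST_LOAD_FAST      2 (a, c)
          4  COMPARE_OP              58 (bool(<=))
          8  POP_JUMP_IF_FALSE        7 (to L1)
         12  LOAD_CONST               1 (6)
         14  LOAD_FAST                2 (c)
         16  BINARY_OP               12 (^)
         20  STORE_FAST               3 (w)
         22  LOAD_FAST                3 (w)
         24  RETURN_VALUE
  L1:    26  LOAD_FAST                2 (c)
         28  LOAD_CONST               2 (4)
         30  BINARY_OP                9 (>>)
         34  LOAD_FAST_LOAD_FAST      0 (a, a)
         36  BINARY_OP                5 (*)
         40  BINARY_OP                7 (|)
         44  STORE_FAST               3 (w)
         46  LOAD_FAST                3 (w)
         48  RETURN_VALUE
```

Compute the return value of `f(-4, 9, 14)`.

8

LOAD_FAST_LOAD_FAST a,c → push -4,14. Stack: [-4, 14]
COMPARE_OP bool(<=) → -4 vs 14 = True. Stack: [True]
POP_JUMP_IF_FALSE → pop True; no jump. Stack: []
LOAD_CONST → push 6. Stack: [6]
LOAD_FAST c → push 14. Stack: [6, 14]
BINARY_OP ^ → 6 ^ 14 = 8. Stack: [8]
STORE_FAST w → w=8. Stack: []
LOAD_FAST w → push 8. Stack: [8]
RETURN_VALUE → return 8.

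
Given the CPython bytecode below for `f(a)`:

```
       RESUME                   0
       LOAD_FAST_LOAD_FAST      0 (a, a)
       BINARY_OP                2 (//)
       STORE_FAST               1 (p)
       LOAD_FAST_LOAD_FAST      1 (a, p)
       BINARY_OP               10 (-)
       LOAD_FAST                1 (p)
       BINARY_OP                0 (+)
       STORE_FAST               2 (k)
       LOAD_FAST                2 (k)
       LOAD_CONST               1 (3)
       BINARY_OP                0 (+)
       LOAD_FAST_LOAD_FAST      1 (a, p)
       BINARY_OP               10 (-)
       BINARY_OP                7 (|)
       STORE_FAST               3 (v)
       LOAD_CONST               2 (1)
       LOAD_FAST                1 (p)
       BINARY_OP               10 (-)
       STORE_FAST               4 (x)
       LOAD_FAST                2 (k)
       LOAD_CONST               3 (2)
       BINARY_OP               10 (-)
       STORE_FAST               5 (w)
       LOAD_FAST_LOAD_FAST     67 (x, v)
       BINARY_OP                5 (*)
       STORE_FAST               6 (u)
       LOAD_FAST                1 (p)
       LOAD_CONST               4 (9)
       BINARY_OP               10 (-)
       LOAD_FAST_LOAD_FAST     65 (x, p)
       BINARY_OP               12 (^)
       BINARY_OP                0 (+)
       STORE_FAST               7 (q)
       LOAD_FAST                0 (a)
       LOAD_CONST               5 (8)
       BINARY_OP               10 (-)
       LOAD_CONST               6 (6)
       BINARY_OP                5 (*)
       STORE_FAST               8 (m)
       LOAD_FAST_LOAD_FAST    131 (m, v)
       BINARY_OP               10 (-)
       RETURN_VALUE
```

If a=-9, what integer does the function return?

LOAD_FAST_LOAD_FAST a,a → push -9,-9. Stack: [-9, -9]
BINARY_OP // → -9 // -9 = 1. Stack: [1]
STORE_FAST p → p=1. Stack: []
LOAD_FAST_LOAD_FAST a,p → push -9,1. Stack: [-9, 1]
BINARY_OP - → -9 - 1 = -10. Stack: [-10]
LOAD_FAST p → push 1. Stack: [-10, 1]
BINARY_OP + → -10 + 1 = -9. Stack: [-9]
STORE_FAST k → k=-9. Stack: []
LOAD_FAST k → push -9. Stack: [-9]
LOAD_CONST → push 3. Stack: [-9, 3]
BINARY_OP + → -9 + 3 = -6. Stack: [-6]
LOAD_FAST_LOAD_FAST a,p → push -9,1. Stack: [-6, -9, 1]
BINARY_OP - → -9 - 1 = -10. Stack: [-6, -10]
BINARY_OP | → -6 | -10 = -2. Stack: [-2]
STORE_FAST v → v=-2. Stack: []
LOAD_CONST → push 1. Stack: [1]
LOAD_FAST p → push 1. Stack: [1, 1]
BINARY_OP - → 1 - 1 = 0. Stack: [0]
STORE_FAST x → x=0. Stack: []
LOAD_FAST k → push -9. Stack: [-9]
LOAD_CONST → push 2. Stack: [-9, 2]
BINARY_OP - → -9 - 2 = -11. Stack: [-11]
STORE_FAST w → w=-11. Stack: []
LOAD_FAST_LOAD_FAST x,v → push 0,-2. Stack: [0, -2]
BINARY_OP * → 0 * -2 = 0. Stack: [0]
STORE_FAST u → u=0. Stack: []
LOAD_FAST p → push 1. Stack: [1]
LOAD_CONST → push 9. Stack: [1, 9]
BINARY_OP - → 1 - 9 = -8. Stack: [-8]
LOAD_FAST_LOAD_FAST x,p → push 0,1. Stack: [-8, 0, 1]
BINARY_OP ^ → 0 ^ 1 = 1. Stack: [-8, 1]
BINARY_OP + → -8 + 1 = -7. Stack: [-7]
STORE_FAST q → q=-7. Stack: []
LOAD_FAST a → push -9. Stack: [-9]
LOAD_CONST → push 8. Stack: [-9, 8]
BINARY_OP - → -9 - 8 = -17. Stack: [-17]
LOAD_CONST → push 6. Stack: [-17, 6]
BINARY_OP * → -17 * 6 = -102. Stack: [-102]
STORE_FAST m → m=-102. Stack: []
LOAD_FAST_LOAD_FAST m,v → push -102,-2. Stack: [-102, -2]
BINARY_OP - → -102 - -2 = -100. Stack: [-100]
RETURN_VALUE → return -100.

-100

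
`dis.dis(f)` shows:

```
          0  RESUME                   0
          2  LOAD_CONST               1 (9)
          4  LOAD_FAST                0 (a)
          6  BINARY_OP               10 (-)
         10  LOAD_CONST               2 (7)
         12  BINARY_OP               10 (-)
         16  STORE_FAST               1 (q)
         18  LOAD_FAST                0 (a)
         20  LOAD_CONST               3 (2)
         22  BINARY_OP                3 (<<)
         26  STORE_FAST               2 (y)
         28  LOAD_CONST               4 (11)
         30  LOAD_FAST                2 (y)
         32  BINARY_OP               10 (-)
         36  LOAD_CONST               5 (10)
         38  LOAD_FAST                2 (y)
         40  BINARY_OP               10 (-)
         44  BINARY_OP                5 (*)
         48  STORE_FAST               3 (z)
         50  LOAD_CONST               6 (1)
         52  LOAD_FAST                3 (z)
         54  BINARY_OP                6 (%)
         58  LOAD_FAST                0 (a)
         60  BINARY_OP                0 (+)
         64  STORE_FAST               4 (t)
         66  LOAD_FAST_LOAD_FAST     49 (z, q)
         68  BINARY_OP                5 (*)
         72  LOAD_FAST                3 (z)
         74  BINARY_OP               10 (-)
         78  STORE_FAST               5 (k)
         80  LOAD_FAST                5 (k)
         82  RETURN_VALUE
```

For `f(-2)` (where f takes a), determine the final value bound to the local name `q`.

LOAD_CONST → push 9. Stack: [9]
LOAD_FAST a → push -2. Stack: [9, -2]
BINARY_OP - → 9 - -2 = 11. Stack: [11]
LOAD_CONST → push 7. Stack: [11, 7]
BINARY_OP - → 11 - 7 = 4. Stack: [4]
STORE_FAST q → q=4. Stack: []
LOAD_FAST a → push -2. Stack: [-2]
LOAD_CONST → push 2. Stack: [-2, 2]
BINARY_OP << → -2 << 2 = -8. Stack: [-8]
STORE_FAST y → y=-8. Stack: []
LOAD_CONST → push 11. Stack: [11]
LOAD_FAST y → push -8. Stack: [11, -8]
BINARY_OP - → 11 - -8 = 19. Stack: [19]
LOAD_CONST → push 10. Stack: [19, 10]
LOAD_FAST y → push -8. Stack: [19, 10, -8]
BINARY_OP - → 10 - -8 = 18. Stack: [19, 18]
BINARY_OP * → 19 * 18 = 342. Stack: [342]
STORE_FAST z → z=342. Stack: []
LOAD_CONST → push 1. Stack: [1]
LOAD_FAST z → push 342. Stack: [1, 342]
BINARY_OP % → 1 % 342 = 1. Stack: [1]
LOAD_FAST a → push -2. Stack: [1, -2]
BINARY_OP + → 1 + -2 = -1. Stack: [-1]
STORE_FAST t → t=-1. Stack: []
LOAD_FAST_LOAD_FAST z,q → push 342,4. Stack: [342, 4]
BINARY_OP * → 342 * 4 = 1368. Stack: [1368]
LOAD_FAST z → push 342. Stack: [1368, 342]
BINARY_OP - → 1368 - 342 = 1026. Stack: [1026]
STORE_FAST k → k=1026. Stack: []
LOAD_FAST k → push 1026. Stack: [1026]
RETURN_VALUE → return 1026.

4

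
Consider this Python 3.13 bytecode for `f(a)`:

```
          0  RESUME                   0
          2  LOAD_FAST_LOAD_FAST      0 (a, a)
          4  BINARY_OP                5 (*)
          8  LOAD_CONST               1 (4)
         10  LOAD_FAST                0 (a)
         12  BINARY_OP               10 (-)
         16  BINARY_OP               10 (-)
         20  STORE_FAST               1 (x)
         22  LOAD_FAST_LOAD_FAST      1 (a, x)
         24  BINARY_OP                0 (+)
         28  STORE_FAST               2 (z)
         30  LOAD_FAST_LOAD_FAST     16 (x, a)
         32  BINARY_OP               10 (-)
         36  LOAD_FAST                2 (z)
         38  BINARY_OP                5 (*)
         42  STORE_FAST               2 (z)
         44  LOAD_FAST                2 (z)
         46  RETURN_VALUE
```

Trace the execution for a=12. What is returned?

22960

LOAD_FAST_LOAD_FAST a,a → push 12,12. Stack: [12, 12]
BINARY_OP * → 12 * 12 = 144. Stack: [144]
LOAD_CONST → push 4. Stack: [144, 4]
LOAD_FAST a → push 12. Stack: [144, 4, 12]
BINARY_OP - → 4 - 12 = -8. Stack: [144, -8]
BINARY_OP - → 144 - -8 = 152. Stack: [152]
STORE_FAST x → x=152. Stack: []
LOAD_FAST_LOAD_FAST a,x → push 12,152. Stack: [12, 152]
BINARY_OP + → 12 + 152 = 164. Stack: [164]
STORE_FAST z → z=164. Stack: []
LOAD_FAST_LOAD_FAST x,a → push 152,12. Stack: [152, 12]
BINARY_OP - → 152 - 12 = 140. Stack: [140]
LOAD_FAST z → push 164. Stack: [140, 164]
BINARY_OP * → 140 * 164 = 22960. Stack: [22960]
STORE_FAST z → z=22960. Stack: []
LOAD_FAST z → push 22960. Stack: [22960]
RETURN_VALUE → return 22960.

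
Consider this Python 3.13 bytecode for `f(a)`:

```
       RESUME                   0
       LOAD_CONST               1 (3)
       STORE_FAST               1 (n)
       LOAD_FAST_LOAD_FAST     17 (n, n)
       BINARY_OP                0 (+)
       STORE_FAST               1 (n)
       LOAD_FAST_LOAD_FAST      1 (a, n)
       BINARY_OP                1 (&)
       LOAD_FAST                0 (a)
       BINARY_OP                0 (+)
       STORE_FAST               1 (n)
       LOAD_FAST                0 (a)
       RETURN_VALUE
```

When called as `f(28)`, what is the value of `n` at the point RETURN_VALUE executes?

32

LOAD_CONST → push 3. Stack: [3]
STORE_FAST n → n=3. Stack: []
LOAD_FAST_LOAD_FAST n,n → push 3,3. Stack: [3, 3]
BINARY_OP + → 3 + 3 = 6. Stack: [6]
STORE_FAST n → n=6. Stack: []
LOAD_FAST_LOAD_FAST a,n → push 28,6. Stack: [28, 6]
BINARY_OP & → 28 & 6 = 4. Stack: [4]
LOAD_FAST a → push 28. Stack: [4, 28]
BINARY_OP + → 4 + 28 = 32. Stack: [32]
STORE_FAST n → n=32. Stack: []
LOAD_FAST a → push 28. Stack: [28]
RETURN_VALUE → return 28.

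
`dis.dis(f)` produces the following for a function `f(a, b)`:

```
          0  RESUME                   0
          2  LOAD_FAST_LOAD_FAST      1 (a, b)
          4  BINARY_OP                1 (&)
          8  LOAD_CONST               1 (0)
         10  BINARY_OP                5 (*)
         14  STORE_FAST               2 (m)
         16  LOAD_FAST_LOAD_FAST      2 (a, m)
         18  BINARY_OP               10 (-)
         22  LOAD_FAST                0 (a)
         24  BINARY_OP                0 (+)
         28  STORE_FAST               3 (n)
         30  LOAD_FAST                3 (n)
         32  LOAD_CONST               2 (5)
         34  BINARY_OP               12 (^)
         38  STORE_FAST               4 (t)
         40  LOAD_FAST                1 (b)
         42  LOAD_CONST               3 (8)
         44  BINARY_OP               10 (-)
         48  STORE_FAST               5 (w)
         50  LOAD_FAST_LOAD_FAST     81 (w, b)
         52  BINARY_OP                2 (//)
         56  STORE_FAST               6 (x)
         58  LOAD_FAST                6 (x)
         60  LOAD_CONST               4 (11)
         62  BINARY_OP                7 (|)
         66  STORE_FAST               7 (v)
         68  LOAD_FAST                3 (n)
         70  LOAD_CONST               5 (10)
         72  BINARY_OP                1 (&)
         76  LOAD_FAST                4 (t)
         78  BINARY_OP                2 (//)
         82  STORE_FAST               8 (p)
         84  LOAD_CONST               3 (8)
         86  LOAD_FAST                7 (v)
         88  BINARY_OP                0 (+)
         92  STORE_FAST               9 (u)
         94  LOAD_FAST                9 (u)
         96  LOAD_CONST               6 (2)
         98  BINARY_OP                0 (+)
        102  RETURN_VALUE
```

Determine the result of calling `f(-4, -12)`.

LOAD_FAST_LOAD_FAST a,b → push -4,-12. Stack: [-4, -12]
BINARY_OP & → -4 & -12 = -12. Stack: [-12]
LOAD_CONST → push 0. Stack: [-12, 0]
BINARY_OP * → -12 * 0 = 0. Stack: [0]
STORE_FAST m → m=0. Stack: []
LOAD_FAST_LOAD_FAST a,m → push -4,0. Stack: [-4, 0]
BINARY_OP - → -4 - 0 = -4. Stack: [-4]
LOAD_FAST a → push -4. Stack: [-4, -4]
BINARY_OP + → -4 + -4 = -8. Stack: [-8]
STORE_FAST n → n=-8. Stack: []
LOAD_FAST n → push -8. Stack: [-8]
LOAD_CONST → push 5. Stack: [-8, 5]
BINARY_OP ^ → -8 ^ 5 = -3. Stack: [-3]
STORE_FAST t → t=-3. Stack: []
LOAD_FAST b → push -12. Stack: [-12]
LOAD_CONST → push 8. Stack: [-12, 8]
BINARY_OP - → -12 - 8 = -20. Stack: [-20]
STORE_FAST w → w=-20. Stack: []
LOAD_FAST_LOAD_FAST w,b → push -20,-12. Stack: [-20, -12]
BINARY_OP // → -20 // -12 = 1. Stack: [1]
STORE_FAST x → x=1. Stack: []
LOAD_FAST x → push 1. Stack: [1]
LOAD_CONST → push 11. Stack: [1, 11]
BINARY_OP | → 1 | 11 = 11. Stack: [11]
STORE_FAST v → v=11. Stack: []
LOAD_FAST n → push -8. Stack: [-8]
LOAD_CONST → push 10. Stack: [-8, 10]
BINARY_OP & → -8 & 10 = 8. Stack: [8]
LOAD_FAST t → push -3. Stack: [8, -3]
BINARY_OP // → 8 // -3 = -3. Stack: [-3]
STORE_FAST p → p=-3. Stack: []
LOAD_CONST → push 8. Stack: [8]
LOAD_FAST v → push 11. Stack: [8, 11]
BINARY_OP + → 8 + 11 = 19. Stack: [19]
STORE_FAST u → u=19. Stack: []
LOAD_FAST u → push 19. Stack: [19]
LOAD_CONST → push 2. Stack: [19, 2]
BINARY_OP + → 19 + 2 = 21. Stack: [21]
RETURN_VALUE → return 21.

21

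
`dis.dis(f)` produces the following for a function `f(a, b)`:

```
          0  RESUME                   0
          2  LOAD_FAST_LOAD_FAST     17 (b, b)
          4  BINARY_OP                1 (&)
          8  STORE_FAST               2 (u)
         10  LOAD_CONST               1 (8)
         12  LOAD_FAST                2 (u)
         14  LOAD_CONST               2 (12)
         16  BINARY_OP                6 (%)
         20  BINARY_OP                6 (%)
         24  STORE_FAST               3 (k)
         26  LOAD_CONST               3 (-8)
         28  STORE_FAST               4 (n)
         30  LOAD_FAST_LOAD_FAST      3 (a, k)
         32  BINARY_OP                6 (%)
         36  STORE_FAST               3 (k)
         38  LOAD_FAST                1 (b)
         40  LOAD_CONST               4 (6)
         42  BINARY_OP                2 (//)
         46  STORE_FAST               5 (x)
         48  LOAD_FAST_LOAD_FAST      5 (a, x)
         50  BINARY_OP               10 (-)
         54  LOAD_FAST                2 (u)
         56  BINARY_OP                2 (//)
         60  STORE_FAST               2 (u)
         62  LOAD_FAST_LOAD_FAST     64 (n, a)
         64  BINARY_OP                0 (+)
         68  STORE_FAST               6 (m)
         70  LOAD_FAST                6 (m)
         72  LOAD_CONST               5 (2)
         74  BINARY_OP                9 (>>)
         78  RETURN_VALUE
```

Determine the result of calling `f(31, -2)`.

LOAD_FAST_LOAD_FAST b,b → push -2,-2. Stack: [-2, -2]
BINARY_OP & → -2 & -2 = -2. Stack: [-2]
STORE_FAST u → u=-2. Stack: []
LOAD_CONST → push 8. Stack: [8]
LOAD_FAST u → push -2. Stack: [8, -2]
LOAD_CONST → push 12. Stack: [8, -2, 12]
BINARY_OP % → -2 % 12 = 10. Stack: [8, 10]
BINARY_OP % → 8 % 10 = 8. Stack: [8]
STORE_FAST k → k=8. Stack: []
LOAD_CONST → push -8. Stack: [-8]
STORE_FAST n → n=-8. Stack: []
LOAD_FAST_LOAD_FAST a,k → push 31,8. Stack: [31, 8]
BINARY_OP % → 31 % 8 = 7. Stack: [7]
STORE_FAST k → k=7. Stack: []
LOAD_FAST b → push -2. Stack: [-2]
LOAD_CONST → push 6. Stack: [-2, 6]
BINARY_OP // → -2 // 6 = -1. Stack: [-1]
STORE_FAST x → x=-1. Stack: []
LOAD_FAST_LOAD_FAST a,x → push 31,-1. Stack: [31, -1]
BINARY_OP - → 31 - -1 = 32. Stack: [32]
LOAD_FAST u → push -2. Stack: [32, -2]
BINARY_OP // → 32 // -2 = -16. Stack: [-16]
STORE_FAST u → u=-16. Stack: []
LOAD_FAST_LOAD_FAST n,a → push -8,31. Stack: [-8, 31]
BINARY_OP + → -8 + 31 = 23. Stack: [23]
STORE_FAST m → m=23. Stack: []
LOAD_FAST m → push 23. Stack: [23]
LOAD_CONST → push 2. Stack: [23, 2]
BINARY_OP >> → 23 >> 2 = 5. Stack: [5]
RETURN_VALUE → return 5.

5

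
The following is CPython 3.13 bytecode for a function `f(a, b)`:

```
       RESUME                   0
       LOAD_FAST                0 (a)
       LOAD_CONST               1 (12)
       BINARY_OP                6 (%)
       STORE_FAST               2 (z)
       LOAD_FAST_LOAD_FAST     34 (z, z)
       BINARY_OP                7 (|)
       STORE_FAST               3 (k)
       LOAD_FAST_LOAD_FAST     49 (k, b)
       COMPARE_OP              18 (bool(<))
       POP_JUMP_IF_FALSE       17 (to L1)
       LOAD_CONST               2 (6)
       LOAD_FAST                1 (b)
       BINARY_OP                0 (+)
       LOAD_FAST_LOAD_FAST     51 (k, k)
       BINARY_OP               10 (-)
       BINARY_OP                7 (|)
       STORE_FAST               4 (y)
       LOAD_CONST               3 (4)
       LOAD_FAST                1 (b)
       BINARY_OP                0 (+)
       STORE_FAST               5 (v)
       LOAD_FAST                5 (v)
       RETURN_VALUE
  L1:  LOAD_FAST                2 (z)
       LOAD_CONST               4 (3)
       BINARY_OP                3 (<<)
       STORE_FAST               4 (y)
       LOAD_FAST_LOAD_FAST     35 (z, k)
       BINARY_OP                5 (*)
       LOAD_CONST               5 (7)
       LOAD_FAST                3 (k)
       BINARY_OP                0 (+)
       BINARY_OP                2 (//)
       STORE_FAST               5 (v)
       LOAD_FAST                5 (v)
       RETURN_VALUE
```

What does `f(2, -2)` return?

LOAD_FAST a → push 2. Stack: [2]
LOAD_CONST → push 12. Stack: [2, 12]
BINARY_OP % → 2 % 12 = 2. Stack: [2]
STORE_FAST z → z=2. Stack: []
LOAD_FAST_LOAD_FAST z,z → push 2,2. Stack: [2, 2]
BINARY_OP | → 2 | 2 = 2. Stack: [2]
STORE_FAST k → k=2. Stack: []
LOAD_FAST_LOAD_FAST k,b → push 2,-2. Stack: [2, -2]
COMPARE_OP bool(<) → 2 vs -2 = False. Stack: [False]
POP_JUMP_IF_FALSE → pop False; jump. Stack: []
LOAD_FAST z → push 2. Stack: [2]
LOAD_CONST → push 3. Stack: [2, 3]
BINARY_OP << → 2 << 3 = 16. Stack: [16]
STORE_FAST y → y=16. Stack: []
LOAD_FAST_LOAD_FAST z,k → push 2,2. Stack: [2, 2]
BINARY_OP * → 2 * 2 = 4. Stack: [4]
LOAD_CONST → push 7. Stack: [4, 7]
LOAD_FAST k → push 2. Stack: [4, 7, 2]
BINARY_OP + → 7 + 2 = 9. Stack: [4, 9]
BINARY_OP // → 4 // 9 = 0. Stack: [0]
STORE_FAST v → v=0. Stack: []
LOAD_FAST v → push 0. Stack: [0]
RETURN_VALUE → return 0.

0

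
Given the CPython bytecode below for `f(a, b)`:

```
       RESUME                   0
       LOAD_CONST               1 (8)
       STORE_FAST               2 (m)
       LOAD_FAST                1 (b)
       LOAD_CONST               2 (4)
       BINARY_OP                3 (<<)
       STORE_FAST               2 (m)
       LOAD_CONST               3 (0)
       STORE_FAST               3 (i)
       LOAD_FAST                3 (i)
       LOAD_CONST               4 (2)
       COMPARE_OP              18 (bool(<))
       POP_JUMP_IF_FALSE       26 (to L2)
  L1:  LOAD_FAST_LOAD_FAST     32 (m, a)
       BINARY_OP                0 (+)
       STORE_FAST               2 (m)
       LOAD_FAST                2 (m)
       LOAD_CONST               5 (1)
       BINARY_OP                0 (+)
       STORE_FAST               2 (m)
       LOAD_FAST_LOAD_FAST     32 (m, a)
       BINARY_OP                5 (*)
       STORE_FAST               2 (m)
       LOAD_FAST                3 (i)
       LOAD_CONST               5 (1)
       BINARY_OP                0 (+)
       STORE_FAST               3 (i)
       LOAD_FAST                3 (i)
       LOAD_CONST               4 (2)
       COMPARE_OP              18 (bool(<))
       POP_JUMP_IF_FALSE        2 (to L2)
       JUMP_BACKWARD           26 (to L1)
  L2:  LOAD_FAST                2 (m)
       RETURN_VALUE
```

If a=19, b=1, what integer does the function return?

LOAD_CONST → push 8. Stack: [8]
STORE_FAST m → m=8. Stack: []
LOAD_FAST b → push 1. Stack: [1]
LOAD_CONST → push 4. Stack: [1, 4]
BINARY_OP << → 1 << 4 = 16. Stack: [16]
STORE_FAST m → m=16. Stack: []
LOAD_CONST → push 0. Stack: [0]
STORE_FAST i → i=0. Stack: []
LOAD_FAST i → push 0. Stack: [0]
LOAD_CONST → push 2. Stack: [0, 2]
COMPARE_OP bool(<) → 0 vs 2 = True. Stack: [True]
POP_JUMP_IF_FALSE → pop True; no jump. Stack: []
LOAD_FAST_LOAD_FAST m,a → push 16,19. Stack: [16, 19]
BINARY_OP + → 16 + 19 = 35. Stack: [35]
STORE_FAST m → m=35. Stack: []
LOAD_FAST m → push 35. Stack: [35]
LOAD_CONST → push 1. Stack: [35, 1]
BINARY_OP + → 35 + 1 = 36. Stack: [36]
STORE_FAST m → m=36. Stack: []
LOAD_FAST_LOAD_FAST m,a → push 36,19. Stack: [36, 19]
BINARY_OP * → 36 * 19 = 684. Stack: [684]
STORE_FAST m → m=684. Stack: []
LOAD_FAST i → push 0. Stack: [0]
LOAD_CONST → push 1. Stack: [0, 1]
BINARY_OP + → 0 + 1 = 1. Stack: [1]
STORE_FAST i → i=1. Stack: []
LOAD_FAST i → push 1. Stack: [1]
LOAD_CONST → push 2. Stack: [1, 2]
COMPARE_OP bool(<) → 1 vs 2 = True. Stack: [True]
POP_JUMP_IF_FALSE → pop True; no jump. Stack: []
LOAD_FAST_LOAD_FAST m,a → push 684,19. Stack: [684, 19]
BINARY_OP + → 684 + 19 = 703. Stack: [703]
STORE_FAST m → m=703. Stack: []
LOAD_FAST m → push 703. Stack: [703]
LOAD_CONST → push 1. Stack: [703, 1]
BINARY_OP + → 703 + 1 = 704. Stack: [704]
STORE_FAST m → m=704. Stack: []
LOAD_FAST_LOAD_FAST m,a → push 704,19. Stack: [704, 19]
BINARY_OP * → 704 * 19 = 13376. Stack: [13376]
STORE_FAST m → m=13376. Stack: []
LOAD_FAST i → push 1. Stack: [1]
LOAD_CONST → push 1. Stack: [1, 1]
BINARY_OP + → 1 + 1 = 2. Stack: [2]
STORE_FAST i → i=2. Stack: []
LOAD_FAST i → push 2. Stack: [2]
LOAD_CONST → push 2. Stack: [2, 2]
COMPARE_OP bool(<) → 2 vs 2 = False. Stack: [False]
POP_JUMP_IF_FALSE → pop False; jump. Stack: []
LOAD_FAST m → push 13376. Stack: [13376]
RETURN_VALUE → return 13376.

13376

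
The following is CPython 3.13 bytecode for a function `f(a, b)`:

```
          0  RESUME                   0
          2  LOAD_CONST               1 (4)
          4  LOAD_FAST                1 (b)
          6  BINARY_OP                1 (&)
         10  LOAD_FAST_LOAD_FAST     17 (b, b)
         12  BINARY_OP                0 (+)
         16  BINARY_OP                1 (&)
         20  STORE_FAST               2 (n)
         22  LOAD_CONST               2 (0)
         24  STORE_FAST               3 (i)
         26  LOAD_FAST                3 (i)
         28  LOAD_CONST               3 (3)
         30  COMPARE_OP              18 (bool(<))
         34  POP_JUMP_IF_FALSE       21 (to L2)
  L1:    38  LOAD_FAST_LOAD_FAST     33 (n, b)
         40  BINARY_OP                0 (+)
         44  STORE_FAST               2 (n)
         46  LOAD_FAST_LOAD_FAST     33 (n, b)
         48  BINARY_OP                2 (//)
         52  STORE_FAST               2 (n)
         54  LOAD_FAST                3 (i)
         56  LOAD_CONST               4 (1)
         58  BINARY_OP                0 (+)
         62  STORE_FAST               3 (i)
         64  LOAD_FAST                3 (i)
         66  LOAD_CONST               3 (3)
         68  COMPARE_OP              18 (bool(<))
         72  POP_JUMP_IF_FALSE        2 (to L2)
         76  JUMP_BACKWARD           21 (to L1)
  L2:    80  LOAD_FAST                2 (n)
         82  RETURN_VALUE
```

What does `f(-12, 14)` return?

LOAD_CONST → push 4. Stack: [4]
LOAD_FAST b → push 14. Stack: [4, 14]
BINARY_OP & → 4 & 14 = 4. Stack: [4]
LOAD_FAST_LOAD_FAST b,b → push 14,14. Stack: [4, 14, 14]
BINARY_OP + → 14 + 14 = 28. Stack: [4, 28]
BINARY_OP & → 4 & 28 = 4. Stack: [4]
STORE_FAST n → n=4. Stack: []
LOAD_CONST → push 0. Stack: [0]
STORE_FAST i → i=0. Stack: []
LOAD_FAST i → push 0. Stack: [0]
LOAD_CONST → push 3. Stack: [0, 3]
COMPARE_OP bool(<) → 0 vs 3 = True. Stack: [True]
POP_JUMP_IF_FALSE → pop True; no jump. Stack: []
LOAD_FAST_LOAD_FAST n,b → push 4,14. Stack: [4, 14]
BINARY_OP + → 4 + 14 = 18. Stack: [18]
STORE_FAST n → n=18. Stack: []
LOAD_FAST_LOAD_FAST n,b → push 18,14. Stack: [18, 14]
BINARY_OP // → 18 // 14 = 1. Stack: [1]
STORE_FAST n → n=1. Stack: []
LOAD_FAST i → push 0. Stack: [0]
LOAD_CONST → push 1. Stack: [0, 1]
BINARY_OP + → 0 + 1 = 1. Stack: [1]
STORE_FAST i → i=1. Stack: []
LOAD_FAST i → push 1. Stack: [1]
LOAD_CONST → push 3. Stack: [1, 3]
COMPARE_OP bool(<) → 1 vs 3 = True. Stack: [True]
POP_JUMP_IF_FALSE → pop True; no jump. Stack: []
LOAD_FAST_LOAD_FAST n,b → push 1,14. Stack: [1, 14]
BINARY_OP + → 1 + 14 = 15. Stack: [15]
STORE_FAST n → n=15. Stack: []
LOAD_FAST_LOAD_FAST n,b → push 15,14. Stack: [15, 14]
BINARY_OP // → 15 // 14 = 1. Stack: [1]
STORE_FAST n → n=1. Stack: []
LOAD_FAST i → push 1. Stack: [1]
LOAD_CONST → push 1. Stack: [1, 1]
BINARY_OP + → 1 + 1 = 2. Stack: [2]
STORE_FAST i → i=2. Stack: []
LOAD_FAST i → push 2. Stack: [2]
LOAD_CONST → push 3. Stack: [2, 3]
COMPARE_OP bool(<) → 2 vs 3 = True. Stack: [True]
POP_JUMP_IF_FALSE → pop True; no jump. Stack: []
LOAD_FAST_LOAD_FAST n,b → push 1,14. Stack: [1, 14]
BINARY_OP + → 1 + 14 = 15. Stack: [15]
STORE_FAST n → n=15. Stack: []
LOAD_FAST_LOAD_FAST n,b → push 15,14. Stack: [15, 14]
BINARY_OP // → 15 // 14 = 1. Stack: [1]
STORE_FAST n → n=1. Stack: []
LOAD_FAST i → push 2. Stack: [2]
LOAD_CONST → push 1. Stack: [2, 1]
BINARY_OP + → 2 + 1 = 3. Stack: [3]
STORE_FAST i → i=3. Stack: []
LOAD_FAST i → push 3. Stack: [3]
LOAD_CONST → push 3. Stack: [3, 3]
COMPARE_OP bool(<) → 3 vs 3 = False. Stack: [False]
POP_JUMP_IF_FALSE → pop False; jump. Stack: []
LOAD_FAST n → push 1. Stack: [1]
RETURN_VALUE → return 1.

1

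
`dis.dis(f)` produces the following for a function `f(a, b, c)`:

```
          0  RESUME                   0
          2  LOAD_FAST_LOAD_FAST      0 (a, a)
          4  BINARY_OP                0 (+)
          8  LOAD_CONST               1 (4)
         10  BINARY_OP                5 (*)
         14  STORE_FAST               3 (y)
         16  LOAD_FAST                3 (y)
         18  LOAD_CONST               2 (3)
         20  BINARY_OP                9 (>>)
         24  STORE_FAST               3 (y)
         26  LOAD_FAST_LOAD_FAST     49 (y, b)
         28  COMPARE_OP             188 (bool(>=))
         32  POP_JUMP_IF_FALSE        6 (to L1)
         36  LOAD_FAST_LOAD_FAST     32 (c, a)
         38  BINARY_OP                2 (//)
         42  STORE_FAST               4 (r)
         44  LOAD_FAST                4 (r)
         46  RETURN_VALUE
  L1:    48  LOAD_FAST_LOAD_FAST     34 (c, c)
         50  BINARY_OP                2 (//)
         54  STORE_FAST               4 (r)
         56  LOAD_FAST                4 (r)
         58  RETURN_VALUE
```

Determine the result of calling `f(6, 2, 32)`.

LOAD_FAST_LOAD_FAST a,a → push 6,6. Stack: [6, 6]
BINARY_OP + → 6 + 6 = 12. Stack: [12]
LOAD_CONST → push 4. Stack: [12, 4]
BINARY_OP * → 12 * 4 = 48. Stack: [48]
STORE_FAST y → y=48. Stack: []
LOAD_FAST y → push 48. Stack: [48]
LOAD_CONST → push 3. Stack: [48, 3]
BINARY_OP >> → 48 >> 3 = 6. Stack: [6]
STORE_FAST y → y=6. Stack: []
LOAD_FAST_LOAD_FAST y,b → push 6,2. Stack: [6, 2]
COMPARE_OP bool(>=) → 6 vs 2 = True. Stack: [True]
POP_JUMP_IF_FALSE → pop True; no jump. Stack: []
LOAD_FAST_LOAD_FAST c,a → push 32,6. Stack: [32, 6]
BINARY_OP // → 32 // 6 = 5. Stack: [5]
STORE_FAST r → r=5. Stack: []
LOAD_FAST r → push 5. Stack: [5]
RETURN_VALUE → return 5.

5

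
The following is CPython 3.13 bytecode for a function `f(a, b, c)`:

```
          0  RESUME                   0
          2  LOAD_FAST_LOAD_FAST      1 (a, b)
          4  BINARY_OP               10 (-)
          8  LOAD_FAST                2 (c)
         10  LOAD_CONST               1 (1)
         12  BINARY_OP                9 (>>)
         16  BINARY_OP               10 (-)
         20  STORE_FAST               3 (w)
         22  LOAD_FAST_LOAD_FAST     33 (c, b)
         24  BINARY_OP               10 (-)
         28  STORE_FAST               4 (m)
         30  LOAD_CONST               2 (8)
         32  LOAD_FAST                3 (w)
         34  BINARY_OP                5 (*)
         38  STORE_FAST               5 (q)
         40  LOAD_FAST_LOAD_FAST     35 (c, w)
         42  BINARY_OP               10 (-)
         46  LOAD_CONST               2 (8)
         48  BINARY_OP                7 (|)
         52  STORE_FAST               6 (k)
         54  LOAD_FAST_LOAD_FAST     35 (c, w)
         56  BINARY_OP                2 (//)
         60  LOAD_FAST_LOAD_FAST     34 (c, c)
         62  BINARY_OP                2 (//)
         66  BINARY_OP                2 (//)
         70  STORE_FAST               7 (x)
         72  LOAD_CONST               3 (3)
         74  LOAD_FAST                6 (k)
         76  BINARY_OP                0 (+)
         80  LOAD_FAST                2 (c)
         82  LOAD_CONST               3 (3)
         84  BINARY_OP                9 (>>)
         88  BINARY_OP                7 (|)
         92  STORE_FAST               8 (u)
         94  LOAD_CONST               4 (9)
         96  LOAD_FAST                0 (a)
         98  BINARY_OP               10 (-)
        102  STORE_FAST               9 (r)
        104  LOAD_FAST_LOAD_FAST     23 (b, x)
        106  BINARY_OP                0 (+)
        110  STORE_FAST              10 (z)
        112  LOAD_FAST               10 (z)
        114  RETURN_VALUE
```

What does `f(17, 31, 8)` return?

LOAD_FAST_LOAD_FAST a,b → push 17,31. Stack: [17, 31]
BINARY_OP - → 17 - 31 = -14. Stack: [-14]
LOAD_FAST c → push 8. Stack: [-14, 8]
LOAD_CONST → push 1. Stack: [-14, 8, 1]
BINARY_OP >> → 8 >> 1 = 4. Stack: [-14, 4]
BINARY_OP - → -14 - 4 = -18. Stack: [-18]
STORE_FAST w → w=-18. Stack: []
LOAD_FAST_LOAD_FAST c,b → push 8,31. Stack: [8, 31]
BINARY_OP - → 8 - 31 = -23. Stack: [-23]
STORE_FAST m → m=-23. Stack: []
LOAD_CONST → push 8. Stack: [8]
LOAD_FAST w → push -18. Stack: [8, -18]
BINARY_OP * → 8 * -18 = -144. Stack: [-144]
STORE_FAST q → q=-144. Stack: []
LOAD_FAST_LOAD_FAST c,w → push 8,-18. Stack: [8, -18]
BINARY_OP - → 8 - -18 = 26. Stack: [26]
LOAD_CONST → push 8. Stack: [26, 8]
BINARY_OP | → 26 | 8 = 26. Stack: [26]
STORE_FAST k → k=26. Stack: []
LOAD_FAST_LOAD_FAST c,w → push 8,-18. Stack: [8, -18]
BINARY_OP // → 8 // -18 = -1. Stack: [-1]
LOAD_FAST_LOAD_FAST c,c → push 8,8. Stack: [-1, 8, 8]
BINARY_OP // → 8 // 8 = 1. Stack: [-1, 1]
BINARY_OP // → -1 // 1 = -1. Stack: [-1]
STORE_FAST x → x=-1. Stack: []
LOAD_CONST → push 3. Stack: [3]
LOAD_FAST k → push 26. Stack: [3, 26]
BINARY_OP + → 3 + 26 = 29. Stack: [29]
LOAD_FAST c → push 8. Stack: [29, 8]
LOAD_CONST → push 3. Stack: [29, 8, 3]
BINARY_OP >> → 8 >> 3 = 1. Stack: [29, 1]
BINARY_OP | → 29 | 1 = 29. Stack: [29]
STORE_FAST u → u=29. Stack: []
LOAD_CONST → push 9. Stack: [9]
LOAD_FAST a → push 17. Stack: [9, 17]
BINARY_OP - → 9 - 17 = -8. Stack: [-8]
STORE_FAST r → r=-8. Stack: []
LOAD_FAST_LOAD_FAST b,x → push 31,-1. Stack: [31, -1]
BINARY_OP + → 31 + -1 = 30. Stack: [30]
STORE_FAST z → z=30. Stack: []
LOAD_FAST z → push 30. Stack: [30]
RETURN_VALUE → return 30.

30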